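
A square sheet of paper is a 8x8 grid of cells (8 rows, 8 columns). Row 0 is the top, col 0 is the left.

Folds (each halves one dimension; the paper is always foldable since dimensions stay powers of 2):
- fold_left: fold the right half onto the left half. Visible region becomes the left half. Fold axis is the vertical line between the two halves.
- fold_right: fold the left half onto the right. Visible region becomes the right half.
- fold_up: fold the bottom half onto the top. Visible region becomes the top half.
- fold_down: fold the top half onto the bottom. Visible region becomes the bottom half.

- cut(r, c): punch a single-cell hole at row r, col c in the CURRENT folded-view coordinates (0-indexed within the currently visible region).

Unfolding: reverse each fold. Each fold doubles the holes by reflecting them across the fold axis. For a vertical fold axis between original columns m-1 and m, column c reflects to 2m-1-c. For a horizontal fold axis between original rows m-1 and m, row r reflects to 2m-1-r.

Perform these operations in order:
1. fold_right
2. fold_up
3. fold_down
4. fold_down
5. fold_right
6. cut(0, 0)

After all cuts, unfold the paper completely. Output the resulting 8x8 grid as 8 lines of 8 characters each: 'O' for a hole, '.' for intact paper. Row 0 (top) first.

Op 1 fold_right: fold axis v@4; visible region now rows[0,8) x cols[4,8) = 8x4
Op 2 fold_up: fold axis h@4; visible region now rows[0,4) x cols[4,8) = 4x4
Op 3 fold_down: fold axis h@2; visible region now rows[2,4) x cols[4,8) = 2x4
Op 4 fold_down: fold axis h@3; visible region now rows[3,4) x cols[4,8) = 1x4
Op 5 fold_right: fold axis v@6; visible region now rows[3,4) x cols[6,8) = 1x2
Op 6 cut(0, 0): punch at orig (3,6); cuts so far [(3, 6)]; region rows[3,4) x cols[6,8) = 1x2
Unfold 1 (reflect across v@6): 2 holes -> [(3, 5), (3, 6)]
Unfold 2 (reflect across h@3): 4 holes -> [(2, 5), (2, 6), (3, 5), (3, 6)]
Unfold 3 (reflect across h@2): 8 holes -> [(0, 5), (0, 6), (1, 5), (1, 6), (2, 5), (2, 6), (3, 5), (3, 6)]
Unfold 4 (reflect across h@4): 16 holes -> [(0, 5), (0, 6), (1, 5), (1, 6), (2, 5), (2, 6), (3, 5), (3, 6), (4, 5), (4, 6), (5, 5), (5, 6), (6, 5), (6, 6), (7, 5), (7, 6)]
Unfold 5 (reflect across v@4): 32 holes -> [(0, 1), (0, 2), (0, 5), (0, 6), (1, 1), (1, 2), (1, 5), (1, 6), (2, 1), (2, 2), (2, 5), (2, 6), (3, 1), (3, 2), (3, 5), (3, 6), (4, 1), (4, 2), (4, 5), (4, 6), (5, 1), (5, 2), (5, 5), (5, 6), (6, 1), (6, 2), (6, 5), (6, 6), (7, 1), (7, 2), (7, 5), (7, 6)]

Answer: .OO..OO.
.OO..OO.
.OO..OO.
.OO..OO.
.OO..OO.
.OO..OO.
.OO..OO.
.OO..OO.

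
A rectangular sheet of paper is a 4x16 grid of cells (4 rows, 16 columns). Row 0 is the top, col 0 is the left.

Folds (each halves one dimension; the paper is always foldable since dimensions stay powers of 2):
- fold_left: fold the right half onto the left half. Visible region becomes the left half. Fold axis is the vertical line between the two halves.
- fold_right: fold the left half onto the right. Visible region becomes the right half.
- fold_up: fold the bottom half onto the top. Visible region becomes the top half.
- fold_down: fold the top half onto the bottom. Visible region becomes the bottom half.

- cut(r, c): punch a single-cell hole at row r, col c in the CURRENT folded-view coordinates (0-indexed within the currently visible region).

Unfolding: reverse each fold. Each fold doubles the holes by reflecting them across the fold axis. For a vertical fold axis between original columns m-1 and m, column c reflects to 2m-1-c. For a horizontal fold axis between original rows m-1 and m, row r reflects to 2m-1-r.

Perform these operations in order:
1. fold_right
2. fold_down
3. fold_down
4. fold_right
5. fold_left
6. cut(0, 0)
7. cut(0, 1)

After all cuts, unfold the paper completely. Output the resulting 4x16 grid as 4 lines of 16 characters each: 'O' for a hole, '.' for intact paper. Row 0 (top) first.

Op 1 fold_right: fold axis v@8; visible region now rows[0,4) x cols[8,16) = 4x8
Op 2 fold_down: fold axis h@2; visible region now rows[2,4) x cols[8,16) = 2x8
Op 3 fold_down: fold axis h@3; visible region now rows[3,4) x cols[8,16) = 1x8
Op 4 fold_right: fold axis v@12; visible region now rows[3,4) x cols[12,16) = 1x4
Op 5 fold_left: fold axis v@14; visible region now rows[3,4) x cols[12,14) = 1x2
Op 6 cut(0, 0): punch at orig (3,12); cuts so far [(3, 12)]; region rows[3,4) x cols[12,14) = 1x2
Op 7 cut(0, 1): punch at orig (3,13); cuts so far [(3, 12), (3, 13)]; region rows[3,4) x cols[12,14) = 1x2
Unfold 1 (reflect across v@14): 4 holes -> [(3, 12), (3, 13), (3, 14), (3, 15)]
Unfold 2 (reflect across v@12): 8 holes -> [(3, 8), (3, 9), (3, 10), (3, 11), (3, 12), (3, 13), (3, 14), (3, 15)]
Unfold 3 (reflect across h@3): 16 holes -> [(2, 8), (2, 9), (2, 10), (2, 11), (2, 12), (2, 13), (2, 14), (2, 15), (3, 8), (3, 9), (3, 10), (3, 11), (3, 12), (3, 13), (3, 14), (3, 15)]
Unfold 4 (reflect across h@2): 32 holes -> [(0, 8), (0, 9), (0, 10), (0, 11), (0, 12), (0, 13), (0, 14), (0, 15), (1, 8), (1, 9), (1, 10), (1, 11), (1, 12), (1, 13), (1, 14), (1, 15), (2, 8), (2, 9), (2, 10), (2, 11), (2, 12), (2, 13), (2, 14), (2, 15), (3, 8), (3, 9), (3, 10), (3, 11), (3, 12), (3, 13), (3, 14), (3, 15)]
Unfold 5 (reflect across v@8): 64 holes -> [(0, 0), (0, 1), (0, 2), (0, 3), (0, 4), (0, 5), (0, 6), (0, 7), (0, 8), (0, 9), (0, 10), (0, 11), (0, 12), (0, 13), (0, 14), (0, 15), (1, 0), (1, 1), (1, 2), (1, 3), (1, 4), (1, 5), (1, 6), (1, 7), (1, 8), (1, 9), (1, 10), (1, 11), (1, 12), (1, 13), (1, 14), (1, 15), (2, 0), (2, 1), (2, 2), (2, 3), (2, 4), (2, 5), (2, 6), (2, 7), (2, 8), (2, 9), (2, 10), (2, 11), (2, 12), (2, 13), (2, 14), (2, 15), (3, 0), (3, 1), (3, 2), (3, 3), (3, 4), (3, 5), (3, 6), (3, 7), (3, 8), (3, 9), (3, 10), (3, 11), (3, 12), (3, 13), (3, 14), (3, 15)]

Answer: OOOOOOOOOOOOOOOO
OOOOOOOOOOOOOOOO
OOOOOOOOOOOOOOOO
OOOOOOOOOOOOOOOO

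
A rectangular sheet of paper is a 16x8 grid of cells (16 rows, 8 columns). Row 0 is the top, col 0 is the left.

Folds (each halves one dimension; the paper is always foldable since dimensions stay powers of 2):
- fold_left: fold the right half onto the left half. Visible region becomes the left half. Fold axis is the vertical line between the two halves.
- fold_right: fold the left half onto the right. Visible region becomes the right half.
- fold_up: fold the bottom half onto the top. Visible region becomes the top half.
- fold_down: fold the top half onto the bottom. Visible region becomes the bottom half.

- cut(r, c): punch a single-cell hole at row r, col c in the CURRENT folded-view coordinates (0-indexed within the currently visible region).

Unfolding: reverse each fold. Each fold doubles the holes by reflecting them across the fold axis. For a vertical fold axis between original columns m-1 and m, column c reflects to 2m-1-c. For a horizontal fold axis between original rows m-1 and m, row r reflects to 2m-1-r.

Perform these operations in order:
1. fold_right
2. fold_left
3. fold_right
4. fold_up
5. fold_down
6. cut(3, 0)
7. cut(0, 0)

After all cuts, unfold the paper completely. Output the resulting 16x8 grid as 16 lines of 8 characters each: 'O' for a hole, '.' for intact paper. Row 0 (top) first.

Answer: OOOOOOOO
........
........
OOOOOOOO
OOOOOOOO
........
........
OOOOOOOO
OOOOOOOO
........
........
OOOOOOOO
OOOOOOOO
........
........
OOOOOOOO

Derivation:
Op 1 fold_right: fold axis v@4; visible region now rows[0,16) x cols[4,8) = 16x4
Op 2 fold_left: fold axis v@6; visible region now rows[0,16) x cols[4,6) = 16x2
Op 3 fold_right: fold axis v@5; visible region now rows[0,16) x cols[5,6) = 16x1
Op 4 fold_up: fold axis h@8; visible region now rows[0,8) x cols[5,6) = 8x1
Op 5 fold_down: fold axis h@4; visible region now rows[4,8) x cols[5,6) = 4x1
Op 6 cut(3, 0): punch at orig (7,5); cuts so far [(7, 5)]; region rows[4,8) x cols[5,6) = 4x1
Op 7 cut(0, 0): punch at orig (4,5); cuts so far [(4, 5), (7, 5)]; region rows[4,8) x cols[5,6) = 4x1
Unfold 1 (reflect across h@4): 4 holes -> [(0, 5), (3, 5), (4, 5), (7, 5)]
Unfold 2 (reflect across h@8): 8 holes -> [(0, 5), (3, 5), (4, 5), (7, 5), (8, 5), (11, 5), (12, 5), (15, 5)]
Unfold 3 (reflect across v@5): 16 holes -> [(0, 4), (0, 5), (3, 4), (3, 5), (4, 4), (4, 5), (7, 4), (7, 5), (8, 4), (8, 5), (11, 4), (11, 5), (12, 4), (12, 5), (15, 4), (15, 5)]
Unfold 4 (reflect across v@6): 32 holes -> [(0, 4), (0, 5), (0, 6), (0, 7), (3, 4), (3, 5), (3, 6), (3, 7), (4, 4), (4, 5), (4, 6), (4, 7), (7, 4), (7, 5), (7, 6), (7, 7), (8, 4), (8, 5), (8, 6), (8, 7), (11, 4), (11, 5), (11, 6), (11, 7), (12, 4), (12, 5), (12, 6), (12, 7), (15, 4), (15, 5), (15, 6), (15, 7)]
Unfold 5 (reflect across v@4): 64 holes -> [(0, 0), (0, 1), (0, 2), (0, 3), (0, 4), (0, 5), (0, 6), (0, 7), (3, 0), (3, 1), (3, 2), (3, 3), (3, 4), (3, 5), (3, 6), (3, 7), (4, 0), (4, 1), (4, 2), (4, 3), (4, 4), (4, 5), (4, 6), (4, 7), (7, 0), (7, 1), (7, 2), (7, 3), (7, 4), (7, 5), (7, 6), (7, 7), (8, 0), (8, 1), (8, 2), (8, 3), (8, 4), (8, 5), (8, 6), (8, 7), (11, 0), (11, 1), (11, 2), (11, 3), (11, 4), (11, 5), (11, 6), (11, 7), (12, 0), (12, 1), (12, 2), (12, 3), (12, 4), (12, 5), (12, 6), (12, 7), (15, 0), (15, 1), (15, 2), (15, 3), (15, 4), (15, 5), (15, 6), (15, 7)]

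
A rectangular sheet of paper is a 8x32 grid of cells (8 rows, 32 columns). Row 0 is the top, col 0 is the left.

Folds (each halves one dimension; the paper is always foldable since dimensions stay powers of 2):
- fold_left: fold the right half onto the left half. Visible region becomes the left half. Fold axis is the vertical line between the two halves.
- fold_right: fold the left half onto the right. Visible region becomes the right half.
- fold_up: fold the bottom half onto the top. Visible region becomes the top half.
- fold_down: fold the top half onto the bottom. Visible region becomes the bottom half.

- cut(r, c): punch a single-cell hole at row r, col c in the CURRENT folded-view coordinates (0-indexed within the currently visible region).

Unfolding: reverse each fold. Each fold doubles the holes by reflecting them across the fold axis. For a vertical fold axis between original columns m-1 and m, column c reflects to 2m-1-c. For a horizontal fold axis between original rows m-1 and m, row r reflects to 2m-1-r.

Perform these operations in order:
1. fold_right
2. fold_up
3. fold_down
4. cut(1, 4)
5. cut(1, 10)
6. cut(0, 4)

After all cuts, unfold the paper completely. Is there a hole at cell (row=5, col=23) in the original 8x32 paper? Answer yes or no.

Op 1 fold_right: fold axis v@16; visible region now rows[0,8) x cols[16,32) = 8x16
Op 2 fold_up: fold axis h@4; visible region now rows[0,4) x cols[16,32) = 4x16
Op 3 fold_down: fold axis h@2; visible region now rows[2,4) x cols[16,32) = 2x16
Op 4 cut(1, 4): punch at orig (3,20); cuts so far [(3, 20)]; region rows[2,4) x cols[16,32) = 2x16
Op 5 cut(1, 10): punch at orig (3,26); cuts so far [(3, 20), (3, 26)]; region rows[2,4) x cols[16,32) = 2x16
Op 6 cut(0, 4): punch at orig (2,20); cuts so far [(2, 20), (3, 20), (3, 26)]; region rows[2,4) x cols[16,32) = 2x16
Unfold 1 (reflect across h@2): 6 holes -> [(0, 20), (0, 26), (1, 20), (2, 20), (3, 20), (3, 26)]
Unfold 2 (reflect across h@4): 12 holes -> [(0, 20), (0, 26), (1, 20), (2, 20), (3, 20), (3, 26), (4, 20), (4, 26), (5, 20), (6, 20), (7, 20), (7, 26)]
Unfold 3 (reflect across v@16): 24 holes -> [(0, 5), (0, 11), (0, 20), (0, 26), (1, 11), (1, 20), (2, 11), (2, 20), (3, 5), (3, 11), (3, 20), (3, 26), (4, 5), (4, 11), (4, 20), (4, 26), (5, 11), (5, 20), (6, 11), (6, 20), (7, 5), (7, 11), (7, 20), (7, 26)]
Holes: [(0, 5), (0, 11), (0, 20), (0, 26), (1, 11), (1, 20), (2, 11), (2, 20), (3, 5), (3, 11), (3, 20), (3, 26), (4, 5), (4, 11), (4, 20), (4, 26), (5, 11), (5, 20), (6, 11), (6, 20), (7, 5), (7, 11), (7, 20), (7, 26)]

Answer: no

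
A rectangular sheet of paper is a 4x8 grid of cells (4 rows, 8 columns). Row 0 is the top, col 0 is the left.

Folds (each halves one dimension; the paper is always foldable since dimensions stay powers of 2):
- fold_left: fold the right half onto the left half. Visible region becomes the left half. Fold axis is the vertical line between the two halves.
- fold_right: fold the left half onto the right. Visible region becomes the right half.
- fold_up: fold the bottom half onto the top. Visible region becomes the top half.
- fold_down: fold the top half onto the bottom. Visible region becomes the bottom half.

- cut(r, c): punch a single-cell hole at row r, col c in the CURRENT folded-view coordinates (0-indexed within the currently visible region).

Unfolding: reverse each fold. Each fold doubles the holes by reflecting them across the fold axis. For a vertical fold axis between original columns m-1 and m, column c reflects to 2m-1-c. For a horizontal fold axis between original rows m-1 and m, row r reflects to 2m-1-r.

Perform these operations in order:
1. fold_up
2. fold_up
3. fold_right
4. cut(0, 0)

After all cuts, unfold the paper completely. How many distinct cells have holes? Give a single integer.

Answer: 8

Derivation:
Op 1 fold_up: fold axis h@2; visible region now rows[0,2) x cols[0,8) = 2x8
Op 2 fold_up: fold axis h@1; visible region now rows[0,1) x cols[0,8) = 1x8
Op 3 fold_right: fold axis v@4; visible region now rows[0,1) x cols[4,8) = 1x4
Op 4 cut(0, 0): punch at orig (0,4); cuts so far [(0, 4)]; region rows[0,1) x cols[4,8) = 1x4
Unfold 1 (reflect across v@4): 2 holes -> [(0, 3), (0, 4)]
Unfold 2 (reflect across h@1): 4 holes -> [(0, 3), (0, 4), (1, 3), (1, 4)]
Unfold 3 (reflect across h@2): 8 holes -> [(0, 3), (0, 4), (1, 3), (1, 4), (2, 3), (2, 4), (3, 3), (3, 4)]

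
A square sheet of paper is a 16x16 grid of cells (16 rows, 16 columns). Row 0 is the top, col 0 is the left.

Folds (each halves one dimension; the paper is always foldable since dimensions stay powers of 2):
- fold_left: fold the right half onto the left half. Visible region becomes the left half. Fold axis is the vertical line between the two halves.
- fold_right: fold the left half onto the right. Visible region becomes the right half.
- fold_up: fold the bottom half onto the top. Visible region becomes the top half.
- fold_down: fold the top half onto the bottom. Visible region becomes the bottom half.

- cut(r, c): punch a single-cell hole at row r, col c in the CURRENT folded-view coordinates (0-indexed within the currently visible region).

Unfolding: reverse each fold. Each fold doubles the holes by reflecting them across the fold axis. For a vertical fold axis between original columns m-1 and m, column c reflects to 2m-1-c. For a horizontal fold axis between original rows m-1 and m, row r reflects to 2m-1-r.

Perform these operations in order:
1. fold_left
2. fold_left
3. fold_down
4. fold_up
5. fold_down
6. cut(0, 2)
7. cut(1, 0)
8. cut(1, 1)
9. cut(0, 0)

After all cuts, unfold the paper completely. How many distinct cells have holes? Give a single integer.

Op 1 fold_left: fold axis v@8; visible region now rows[0,16) x cols[0,8) = 16x8
Op 2 fold_left: fold axis v@4; visible region now rows[0,16) x cols[0,4) = 16x4
Op 3 fold_down: fold axis h@8; visible region now rows[8,16) x cols[0,4) = 8x4
Op 4 fold_up: fold axis h@12; visible region now rows[8,12) x cols[0,4) = 4x4
Op 5 fold_down: fold axis h@10; visible region now rows[10,12) x cols[0,4) = 2x4
Op 6 cut(0, 2): punch at orig (10,2); cuts so far [(10, 2)]; region rows[10,12) x cols[0,4) = 2x4
Op 7 cut(1, 0): punch at orig (11,0); cuts so far [(10, 2), (11, 0)]; region rows[10,12) x cols[0,4) = 2x4
Op 8 cut(1, 1): punch at orig (11,1); cuts so far [(10, 2), (11, 0), (11, 1)]; region rows[10,12) x cols[0,4) = 2x4
Op 9 cut(0, 0): punch at orig (10,0); cuts so far [(10, 0), (10, 2), (11, 0), (11, 1)]; region rows[10,12) x cols[0,4) = 2x4
Unfold 1 (reflect across h@10): 8 holes -> [(8, 0), (8, 1), (9, 0), (9, 2), (10, 0), (10, 2), (11, 0), (11, 1)]
Unfold 2 (reflect across h@12): 16 holes -> [(8, 0), (8, 1), (9, 0), (9, 2), (10, 0), (10, 2), (11, 0), (11, 1), (12, 0), (12, 1), (13, 0), (13, 2), (14, 0), (14, 2), (15, 0), (15, 1)]
Unfold 3 (reflect across h@8): 32 holes -> [(0, 0), (0, 1), (1, 0), (1, 2), (2, 0), (2, 2), (3, 0), (3, 1), (4, 0), (4, 1), (5, 0), (5, 2), (6, 0), (6, 2), (7, 0), (7, 1), (8, 0), (8, 1), (9, 0), (9, 2), (10, 0), (10, 2), (11, 0), (11, 1), (12, 0), (12, 1), (13, 0), (13, 2), (14, 0), (14, 2), (15, 0), (15, 1)]
Unfold 4 (reflect across v@4): 64 holes -> [(0, 0), (0, 1), (0, 6), (0, 7), (1, 0), (1, 2), (1, 5), (1, 7), (2, 0), (2, 2), (2, 5), (2, 7), (3, 0), (3, 1), (3, 6), (3, 7), (4, 0), (4, 1), (4, 6), (4, 7), (5, 0), (5, 2), (5, 5), (5, 7), (6, 0), (6, 2), (6, 5), (6, 7), (7, 0), (7, 1), (7, 6), (7, 7), (8, 0), (8, 1), (8, 6), (8, 7), (9, 0), (9, 2), (9, 5), (9, 7), (10, 0), (10, 2), (10, 5), (10, 7), (11, 0), (11, 1), (11, 6), (11, 7), (12, 0), (12, 1), (12, 6), (12, 7), (13, 0), (13, 2), (13, 5), (13, 7), (14, 0), (14, 2), (14, 5), (14, 7), (15, 0), (15, 1), (15, 6), (15, 7)]
Unfold 5 (reflect across v@8): 128 holes -> [(0, 0), (0, 1), (0, 6), (0, 7), (0, 8), (0, 9), (0, 14), (0, 15), (1, 0), (1, 2), (1, 5), (1, 7), (1, 8), (1, 10), (1, 13), (1, 15), (2, 0), (2, 2), (2, 5), (2, 7), (2, 8), (2, 10), (2, 13), (2, 15), (3, 0), (3, 1), (3, 6), (3, 7), (3, 8), (3, 9), (3, 14), (3, 15), (4, 0), (4, 1), (4, 6), (4, 7), (4, 8), (4, 9), (4, 14), (4, 15), (5, 0), (5, 2), (5, 5), (5, 7), (5, 8), (5, 10), (5, 13), (5, 15), (6, 0), (6, 2), (6, 5), (6, 7), (6, 8), (6, 10), (6, 13), (6, 15), (7, 0), (7, 1), (7, 6), (7, 7), (7, 8), (7, 9), (7, 14), (7, 15), (8, 0), (8, 1), (8, 6), (8, 7), (8, 8), (8, 9), (8, 14), (8, 15), (9, 0), (9, 2), (9, 5), (9, 7), (9, 8), (9, 10), (9, 13), (9, 15), (10, 0), (10, 2), (10, 5), (10, 7), (10, 8), (10, 10), (10, 13), (10, 15), (11, 0), (11, 1), (11, 6), (11, 7), (11, 8), (11, 9), (11, 14), (11, 15), (12, 0), (12, 1), (12, 6), (12, 7), (12, 8), (12, 9), (12, 14), (12, 15), (13, 0), (13, 2), (13, 5), (13, 7), (13, 8), (13, 10), (13, 13), (13, 15), (14, 0), (14, 2), (14, 5), (14, 7), (14, 8), (14, 10), (14, 13), (14, 15), (15, 0), (15, 1), (15, 6), (15, 7), (15, 8), (15, 9), (15, 14), (15, 15)]

Answer: 128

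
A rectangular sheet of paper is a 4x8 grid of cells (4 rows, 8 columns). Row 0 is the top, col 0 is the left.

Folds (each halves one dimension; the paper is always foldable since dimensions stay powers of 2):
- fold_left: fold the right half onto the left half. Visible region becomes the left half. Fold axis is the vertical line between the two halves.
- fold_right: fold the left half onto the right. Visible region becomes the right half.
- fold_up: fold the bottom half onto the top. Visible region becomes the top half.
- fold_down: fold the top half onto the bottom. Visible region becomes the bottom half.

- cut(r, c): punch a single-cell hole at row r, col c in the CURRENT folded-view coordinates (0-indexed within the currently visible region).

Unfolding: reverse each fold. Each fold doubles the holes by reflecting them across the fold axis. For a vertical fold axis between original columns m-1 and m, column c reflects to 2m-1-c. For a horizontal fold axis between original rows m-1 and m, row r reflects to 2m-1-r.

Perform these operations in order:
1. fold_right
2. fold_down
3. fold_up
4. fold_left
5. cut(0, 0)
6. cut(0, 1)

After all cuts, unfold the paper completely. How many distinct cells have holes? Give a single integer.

Op 1 fold_right: fold axis v@4; visible region now rows[0,4) x cols[4,8) = 4x4
Op 2 fold_down: fold axis h@2; visible region now rows[2,4) x cols[4,8) = 2x4
Op 3 fold_up: fold axis h@3; visible region now rows[2,3) x cols[4,8) = 1x4
Op 4 fold_left: fold axis v@6; visible region now rows[2,3) x cols[4,6) = 1x2
Op 5 cut(0, 0): punch at orig (2,4); cuts so far [(2, 4)]; region rows[2,3) x cols[4,6) = 1x2
Op 6 cut(0, 1): punch at orig (2,5); cuts so far [(2, 4), (2, 5)]; region rows[2,3) x cols[4,6) = 1x2
Unfold 1 (reflect across v@6): 4 holes -> [(2, 4), (2, 5), (2, 6), (2, 7)]
Unfold 2 (reflect across h@3): 8 holes -> [(2, 4), (2, 5), (2, 6), (2, 7), (3, 4), (3, 5), (3, 6), (3, 7)]
Unfold 3 (reflect across h@2): 16 holes -> [(0, 4), (0, 5), (0, 6), (0, 7), (1, 4), (1, 5), (1, 6), (1, 7), (2, 4), (2, 5), (2, 6), (2, 7), (3, 4), (3, 5), (3, 6), (3, 7)]
Unfold 4 (reflect across v@4): 32 holes -> [(0, 0), (0, 1), (0, 2), (0, 3), (0, 4), (0, 5), (0, 6), (0, 7), (1, 0), (1, 1), (1, 2), (1, 3), (1, 4), (1, 5), (1, 6), (1, 7), (2, 0), (2, 1), (2, 2), (2, 3), (2, 4), (2, 5), (2, 6), (2, 7), (3, 0), (3, 1), (3, 2), (3, 3), (3, 4), (3, 5), (3, 6), (3, 7)]

Answer: 32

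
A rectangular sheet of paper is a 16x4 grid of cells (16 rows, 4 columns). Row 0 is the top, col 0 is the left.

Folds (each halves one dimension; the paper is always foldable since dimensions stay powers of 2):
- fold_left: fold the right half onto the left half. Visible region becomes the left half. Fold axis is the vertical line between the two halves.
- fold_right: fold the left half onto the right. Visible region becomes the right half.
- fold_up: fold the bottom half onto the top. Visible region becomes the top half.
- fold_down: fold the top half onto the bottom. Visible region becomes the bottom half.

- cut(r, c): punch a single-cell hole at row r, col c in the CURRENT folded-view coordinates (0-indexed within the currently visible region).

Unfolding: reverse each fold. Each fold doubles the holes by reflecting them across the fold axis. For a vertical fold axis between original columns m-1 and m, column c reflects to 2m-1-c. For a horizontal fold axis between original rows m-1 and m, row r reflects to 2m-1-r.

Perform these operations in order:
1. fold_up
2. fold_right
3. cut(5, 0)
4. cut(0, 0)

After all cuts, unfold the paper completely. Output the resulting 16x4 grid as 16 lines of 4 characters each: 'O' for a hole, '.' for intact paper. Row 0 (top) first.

Op 1 fold_up: fold axis h@8; visible region now rows[0,8) x cols[0,4) = 8x4
Op 2 fold_right: fold axis v@2; visible region now rows[0,8) x cols[2,4) = 8x2
Op 3 cut(5, 0): punch at orig (5,2); cuts so far [(5, 2)]; region rows[0,8) x cols[2,4) = 8x2
Op 4 cut(0, 0): punch at orig (0,2); cuts so far [(0, 2), (5, 2)]; region rows[0,8) x cols[2,4) = 8x2
Unfold 1 (reflect across v@2): 4 holes -> [(0, 1), (0, 2), (5, 1), (5, 2)]
Unfold 2 (reflect across h@8): 8 holes -> [(0, 1), (0, 2), (5, 1), (5, 2), (10, 1), (10, 2), (15, 1), (15, 2)]

Answer: .OO.
....
....
....
....
.OO.
....
....
....
....
.OO.
....
....
....
....
.OO.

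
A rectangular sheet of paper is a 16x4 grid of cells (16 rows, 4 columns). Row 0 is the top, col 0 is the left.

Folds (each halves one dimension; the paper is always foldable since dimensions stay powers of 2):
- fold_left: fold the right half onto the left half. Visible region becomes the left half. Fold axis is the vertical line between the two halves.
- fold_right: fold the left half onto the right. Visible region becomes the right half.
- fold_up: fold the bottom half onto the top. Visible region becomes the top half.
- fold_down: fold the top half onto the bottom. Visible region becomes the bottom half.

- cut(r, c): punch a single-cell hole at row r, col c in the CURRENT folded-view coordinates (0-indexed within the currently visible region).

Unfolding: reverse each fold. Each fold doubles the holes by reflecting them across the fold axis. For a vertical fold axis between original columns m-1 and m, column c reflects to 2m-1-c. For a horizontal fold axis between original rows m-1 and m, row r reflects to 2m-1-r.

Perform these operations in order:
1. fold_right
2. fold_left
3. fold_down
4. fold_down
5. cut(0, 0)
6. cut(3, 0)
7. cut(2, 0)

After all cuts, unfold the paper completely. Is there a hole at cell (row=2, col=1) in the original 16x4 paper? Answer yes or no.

Op 1 fold_right: fold axis v@2; visible region now rows[0,16) x cols[2,4) = 16x2
Op 2 fold_left: fold axis v@3; visible region now rows[0,16) x cols[2,3) = 16x1
Op 3 fold_down: fold axis h@8; visible region now rows[8,16) x cols[2,3) = 8x1
Op 4 fold_down: fold axis h@12; visible region now rows[12,16) x cols[2,3) = 4x1
Op 5 cut(0, 0): punch at orig (12,2); cuts so far [(12, 2)]; region rows[12,16) x cols[2,3) = 4x1
Op 6 cut(3, 0): punch at orig (15,2); cuts so far [(12, 2), (15, 2)]; region rows[12,16) x cols[2,3) = 4x1
Op 7 cut(2, 0): punch at orig (14,2); cuts so far [(12, 2), (14, 2), (15, 2)]; region rows[12,16) x cols[2,3) = 4x1
Unfold 1 (reflect across h@12): 6 holes -> [(8, 2), (9, 2), (11, 2), (12, 2), (14, 2), (15, 2)]
Unfold 2 (reflect across h@8): 12 holes -> [(0, 2), (1, 2), (3, 2), (4, 2), (6, 2), (7, 2), (8, 2), (9, 2), (11, 2), (12, 2), (14, 2), (15, 2)]
Unfold 3 (reflect across v@3): 24 holes -> [(0, 2), (0, 3), (1, 2), (1, 3), (3, 2), (3, 3), (4, 2), (4, 3), (6, 2), (6, 3), (7, 2), (7, 3), (8, 2), (8, 3), (9, 2), (9, 3), (11, 2), (11, 3), (12, 2), (12, 3), (14, 2), (14, 3), (15, 2), (15, 3)]
Unfold 4 (reflect across v@2): 48 holes -> [(0, 0), (0, 1), (0, 2), (0, 3), (1, 0), (1, 1), (1, 2), (1, 3), (3, 0), (3, 1), (3, 2), (3, 3), (4, 0), (4, 1), (4, 2), (4, 3), (6, 0), (6, 1), (6, 2), (6, 3), (7, 0), (7, 1), (7, 2), (7, 3), (8, 0), (8, 1), (8, 2), (8, 3), (9, 0), (9, 1), (9, 2), (9, 3), (11, 0), (11, 1), (11, 2), (11, 3), (12, 0), (12, 1), (12, 2), (12, 3), (14, 0), (14, 1), (14, 2), (14, 3), (15, 0), (15, 1), (15, 2), (15, 3)]
Holes: [(0, 0), (0, 1), (0, 2), (0, 3), (1, 0), (1, 1), (1, 2), (1, 3), (3, 0), (3, 1), (3, 2), (3, 3), (4, 0), (4, 1), (4, 2), (4, 3), (6, 0), (6, 1), (6, 2), (6, 3), (7, 0), (7, 1), (7, 2), (7, 3), (8, 0), (8, 1), (8, 2), (8, 3), (9, 0), (9, 1), (9, 2), (9, 3), (11, 0), (11, 1), (11, 2), (11, 3), (12, 0), (12, 1), (12, 2), (12, 3), (14, 0), (14, 1), (14, 2), (14, 3), (15, 0), (15, 1), (15, 2), (15, 3)]

Answer: no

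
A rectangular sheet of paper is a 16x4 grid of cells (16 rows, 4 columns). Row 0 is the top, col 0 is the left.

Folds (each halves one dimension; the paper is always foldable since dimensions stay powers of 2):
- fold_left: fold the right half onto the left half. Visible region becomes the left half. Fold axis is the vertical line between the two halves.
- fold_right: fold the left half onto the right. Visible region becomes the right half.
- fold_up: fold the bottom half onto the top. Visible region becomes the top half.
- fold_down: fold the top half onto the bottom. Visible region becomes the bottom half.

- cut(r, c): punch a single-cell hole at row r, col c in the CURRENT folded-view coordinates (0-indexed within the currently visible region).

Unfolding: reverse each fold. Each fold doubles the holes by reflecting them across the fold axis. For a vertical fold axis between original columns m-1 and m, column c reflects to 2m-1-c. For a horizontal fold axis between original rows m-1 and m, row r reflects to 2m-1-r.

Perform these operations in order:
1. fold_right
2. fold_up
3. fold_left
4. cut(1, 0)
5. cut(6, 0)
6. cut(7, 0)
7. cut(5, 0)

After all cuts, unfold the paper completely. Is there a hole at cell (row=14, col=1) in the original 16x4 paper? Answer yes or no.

Answer: yes

Derivation:
Op 1 fold_right: fold axis v@2; visible region now rows[0,16) x cols[2,4) = 16x2
Op 2 fold_up: fold axis h@8; visible region now rows[0,8) x cols[2,4) = 8x2
Op 3 fold_left: fold axis v@3; visible region now rows[0,8) x cols[2,3) = 8x1
Op 4 cut(1, 0): punch at orig (1,2); cuts so far [(1, 2)]; region rows[0,8) x cols[2,3) = 8x1
Op 5 cut(6, 0): punch at orig (6,2); cuts so far [(1, 2), (6, 2)]; region rows[0,8) x cols[2,3) = 8x1
Op 6 cut(7, 0): punch at orig (7,2); cuts so far [(1, 2), (6, 2), (7, 2)]; region rows[0,8) x cols[2,3) = 8x1
Op 7 cut(5, 0): punch at orig (5,2); cuts so far [(1, 2), (5, 2), (6, 2), (7, 2)]; region rows[0,8) x cols[2,3) = 8x1
Unfold 1 (reflect across v@3): 8 holes -> [(1, 2), (1, 3), (5, 2), (5, 3), (6, 2), (6, 3), (7, 2), (7, 3)]
Unfold 2 (reflect across h@8): 16 holes -> [(1, 2), (1, 3), (5, 2), (5, 3), (6, 2), (6, 3), (7, 2), (7, 3), (8, 2), (8, 3), (9, 2), (9, 3), (10, 2), (10, 3), (14, 2), (14, 3)]
Unfold 3 (reflect across v@2): 32 holes -> [(1, 0), (1, 1), (1, 2), (1, 3), (5, 0), (5, 1), (5, 2), (5, 3), (6, 0), (6, 1), (6, 2), (6, 3), (7, 0), (7, 1), (7, 2), (7, 3), (8, 0), (8, 1), (8, 2), (8, 3), (9, 0), (9, 1), (9, 2), (9, 3), (10, 0), (10, 1), (10, 2), (10, 3), (14, 0), (14, 1), (14, 2), (14, 3)]
Holes: [(1, 0), (1, 1), (1, 2), (1, 3), (5, 0), (5, 1), (5, 2), (5, 3), (6, 0), (6, 1), (6, 2), (6, 3), (7, 0), (7, 1), (7, 2), (7, 3), (8, 0), (8, 1), (8, 2), (8, 3), (9, 0), (9, 1), (9, 2), (9, 3), (10, 0), (10, 1), (10, 2), (10, 3), (14, 0), (14, 1), (14, 2), (14, 3)]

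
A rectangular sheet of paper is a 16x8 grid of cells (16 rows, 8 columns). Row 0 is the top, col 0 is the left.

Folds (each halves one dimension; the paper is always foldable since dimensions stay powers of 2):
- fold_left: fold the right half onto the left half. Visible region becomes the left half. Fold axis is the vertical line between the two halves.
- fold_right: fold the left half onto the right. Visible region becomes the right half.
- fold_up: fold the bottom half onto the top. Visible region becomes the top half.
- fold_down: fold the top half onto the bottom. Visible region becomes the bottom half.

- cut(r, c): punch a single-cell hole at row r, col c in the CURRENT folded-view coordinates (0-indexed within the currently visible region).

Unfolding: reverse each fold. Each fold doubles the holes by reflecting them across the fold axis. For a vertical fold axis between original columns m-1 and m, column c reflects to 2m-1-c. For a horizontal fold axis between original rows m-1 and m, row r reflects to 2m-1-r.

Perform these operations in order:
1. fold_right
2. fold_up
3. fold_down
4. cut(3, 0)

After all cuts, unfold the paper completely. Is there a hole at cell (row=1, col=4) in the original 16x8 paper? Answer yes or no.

Answer: no

Derivation:
Op 1 fold_right: fold axis v@4; visible region now rows[0,16) x cols[4,8) = 16x4
Op 2 fold_up: fold axis h@8; visible region now rows[0,8) x cols[4,8) = 8x4
Op 3 fold_down: fold axis h@4; visible region now rows[4,8) x cols[4,8) = 4x4
Op 4 cut(3, 0): punch at orig (7,4); cuts so far [(7, 4)]; region rows[4,8) x cols[4,8) = 4x4
Unfold 1 (reflect across h@4): 2 holes -> [(0, 4), (7, 4)]
Unfold 2 (reflect across h@8): 4 holes -> [(0, 4), (7, 4), (8, 4), (15, 4)]
Unfold 3 (reflect across v@4): 8 holes -> [(0, 3), (0, 4), (7, 3), (7, 4), (8, 3), (8, 4), (15, 3), (15, 4)]
Holes: [(0, 3), (0, 4), (7, 3), (7, 4), (8, 3), (8, 4), (15, 3), (15, 4)]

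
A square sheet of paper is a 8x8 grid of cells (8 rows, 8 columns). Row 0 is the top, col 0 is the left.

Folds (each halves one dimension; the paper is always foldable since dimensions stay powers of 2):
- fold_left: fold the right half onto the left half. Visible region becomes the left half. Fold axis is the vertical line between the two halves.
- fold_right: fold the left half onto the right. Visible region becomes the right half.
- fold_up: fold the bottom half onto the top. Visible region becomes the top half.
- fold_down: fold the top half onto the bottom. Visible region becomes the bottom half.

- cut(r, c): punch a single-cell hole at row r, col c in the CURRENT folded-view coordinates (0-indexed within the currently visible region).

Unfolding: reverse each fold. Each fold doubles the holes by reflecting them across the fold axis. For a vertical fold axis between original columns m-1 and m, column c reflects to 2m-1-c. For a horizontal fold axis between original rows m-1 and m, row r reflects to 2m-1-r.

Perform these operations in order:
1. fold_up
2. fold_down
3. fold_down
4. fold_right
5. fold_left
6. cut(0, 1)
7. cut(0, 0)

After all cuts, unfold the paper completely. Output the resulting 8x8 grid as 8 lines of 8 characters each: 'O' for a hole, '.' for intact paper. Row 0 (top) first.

Answer: OOOOOOOO
OOOOOOOO
OOOOOOOO
OOOOOOOO
OOOOOOOO
OOOOOOOO
OOOOOOOO
OOOOOOOO

Derivation:
Op 1 fold_up: fold axis h@4; visible region now rows[0,4) x cols[0,8) = 4x8
Op 2 fold_down: fold axis h@2; visible region now rows[2,4) x cols[0,8) = 2x8
Op 3 fold_down: fold axis h@3; visible region now rows[3,4) x cols[0,8) = 1x8
Op 4 fold_right: fold axis v@4; visible region now rows[3,4) x cols[4,8) = 1x4
Op 5 fold_left: fold axis v@6; visible region now rows[3,4) x cols[4,6) = 1x2
Op 6 cut(0, 1): punch at orig (3,5); cuts so far [(3, 5)]; region rows[3,4) x cols[4,6) = 1x2
Op 7 cut(0, 0): punch at orig (3,4); cuts so far [(3, 4), (3, 5)]; region rows[3,4) x cols[4,6) = 1x2
Unfold 1 (reflect across v@6): 4 holes -> [(3, 4), (3, 5), (3, 6), (3, 7)]
Unfold 2 (reflect across v@4): 8 holes -> [(3, 0), (3, 1), (3, 2), (3, 3), (3, 4), (3, 5), (3, 6), (3, 7)]
Unfold 3 (reflect across h@3): 16 holes -> [(2, 0), (2, 1), (2, 2), (2, 3), (2, 4), (2, 5), (2, 6), (2, 7), (3, 0), (3, 1), (3, 2), (3, 3), (3, 4), (3, 5), (3, 6), (3, 7)]
Unfold 4 (reflect across h@2): 32 holes -> [(0, 0), (0, 1), (0, 2), (0, 3), (0, 4), (0, 5), (0, 6), (0, 7), (1, 0), (1, 1), (1, 2), (1, 3), (1, 4), (1, 5), (1, 6), (1, 7), (2, 0), (2, 1), (2, 2), (2, 3), (2, 4), (2, 5), (2, 6), (2, 7), (3, 0), (3, 1), (3, 2), (3, 3), (3, 4), (3, 5), (3, 6), (3, 7)]
Unfold 5 (reflect across h@4): 64 holes -> [(0, 0), (0, 1), (0, 2), (0, 3), (0, 4), (0, 5), (0, 6), (0, 7), (1, 0), (1, 1), (1, 2), (1, 3), (1, 4), (1, 5), (1, 6), (1, 7), (2, 0), (2, 1), (2, 2), (2, 3), (2, 4), (2, 5), (2, 6), (2, 7), (3, 0), (3, 1), (3, 2), (3, 3), (3, 4), (3, 5), (3, 6), (3, 7), (4, 0), (4, 1), (4, 2), (4, 3), (4, 4), (4, 5), (4, 6), (4, 7), (5, 0), (5, 1), (5, 2), (5, 3), (5, 4), (5, 5), (5, 6), (5, 7), (6, 0), (6, 1), (6, 2), (6, 3), (6, 4), (6, 5), (6, 6), (6, 7), (7, 0), (7, 1), (7, 2), (7, 3), (7, 4), (7, 5), (7, 6), (7, 7)]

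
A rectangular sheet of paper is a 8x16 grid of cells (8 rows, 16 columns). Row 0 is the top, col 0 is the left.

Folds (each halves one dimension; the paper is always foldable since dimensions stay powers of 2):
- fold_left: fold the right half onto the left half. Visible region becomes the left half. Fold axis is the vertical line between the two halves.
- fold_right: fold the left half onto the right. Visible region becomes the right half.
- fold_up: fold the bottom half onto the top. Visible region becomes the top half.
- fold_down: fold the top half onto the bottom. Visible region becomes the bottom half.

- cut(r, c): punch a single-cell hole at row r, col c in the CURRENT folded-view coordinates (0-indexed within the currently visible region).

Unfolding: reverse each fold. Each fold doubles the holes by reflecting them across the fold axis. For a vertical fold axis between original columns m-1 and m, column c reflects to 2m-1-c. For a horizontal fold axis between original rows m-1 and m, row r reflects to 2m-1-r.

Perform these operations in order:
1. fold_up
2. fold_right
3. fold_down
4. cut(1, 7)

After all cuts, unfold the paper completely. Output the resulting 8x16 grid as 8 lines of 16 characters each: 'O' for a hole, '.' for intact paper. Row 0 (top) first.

Answer: O..............O
................
................
O..............O
O..............O
................
................
O..............O

Derivation:
Op 1 fold_up: fold axis h@4; visible region now rows[0,4) x cols[0,16) = 4x16
Op 2 fold_right: fold axis v@8; visible region now rows[0,4) x cols[8,16) = 4x8
Op 3 fold_down: fold axis h@2; visible region now rows[2,4) x cols[8,16) = 2x8
Op 4 cut(1, 7): punch at orig (3,15); cuts so far [(3, 15)]; region rows[2,4) x cols[8,16) = 2x8
Unfold 1 (reflect across h@2): 2 holes -> [(0, 15), (3, 15)]
Unfold 2 (reflect across v@8): 4 holes -> [(0, 0), (0, 15), (3, 0), (3, 15)]
Unfold 3 (reflect across h@4): 8 holes -> [(0, 0), (0, 15), (3, 0), (3, 15), (4, 0), (4, 15), (7, 0), (7, 15)]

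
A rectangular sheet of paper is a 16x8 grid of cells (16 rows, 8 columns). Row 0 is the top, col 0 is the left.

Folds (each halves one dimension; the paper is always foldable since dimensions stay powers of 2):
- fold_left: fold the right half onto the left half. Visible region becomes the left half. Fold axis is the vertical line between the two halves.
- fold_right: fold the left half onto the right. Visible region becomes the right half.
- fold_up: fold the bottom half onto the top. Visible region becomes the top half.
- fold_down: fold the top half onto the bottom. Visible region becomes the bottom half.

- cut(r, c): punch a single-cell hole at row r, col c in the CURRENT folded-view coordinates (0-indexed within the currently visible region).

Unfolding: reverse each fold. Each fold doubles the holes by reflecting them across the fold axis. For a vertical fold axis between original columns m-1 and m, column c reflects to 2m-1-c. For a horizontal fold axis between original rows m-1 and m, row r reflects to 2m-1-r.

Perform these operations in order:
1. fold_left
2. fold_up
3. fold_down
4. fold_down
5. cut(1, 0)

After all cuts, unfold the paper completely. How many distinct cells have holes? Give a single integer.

Answer: 16

Derivation:
Op 1 fold_left: fold axis v@4; visible region now rows[0,16) x cols[0,4) = 16x4
Op 2 fold_up: fold axis h@8; visible region now rows[0,8) x cols[0,4) = 8x4
Op 3 fold_down: fold axis h@4; visible region now rows[4,8) x cols[0,4) = 4x4
Op 4 fold_down: fold axis h@6; visible region now rows[6,8) x cols[0,4) = 2x4
Op 5 cut(1, 0): punch at orig (7,0); cuts so far [(7, 0)]; region rows[6,8) x cols[0,4) = 2x4
Unfold 1 (reflect across h@6): 2 holes -> [(4, 0), (7, 0)]
Unfold 2 (reflect across h@4): 4 holes -> [(0, 0), (3, 0), (4, 0), (7, 0)]
Unfold 3 (reflect across h@8): 8 holes -> [(0, 0), (3, 0), (4, 0), (7, 0), (8, 0), (11, 0), (12, 0), (15, 0)]
Unfold 4 (reflect across v@4): 16 holes -> [(0, 0), (0, 7), (3, 0), (3, 7), (4, 0), (4, 7), (7, 0), (7, 7), (8, 0), (8, 7), (11, 0), (11, 7), (12, 0), (12, 7), (15, 0), (15, 7)]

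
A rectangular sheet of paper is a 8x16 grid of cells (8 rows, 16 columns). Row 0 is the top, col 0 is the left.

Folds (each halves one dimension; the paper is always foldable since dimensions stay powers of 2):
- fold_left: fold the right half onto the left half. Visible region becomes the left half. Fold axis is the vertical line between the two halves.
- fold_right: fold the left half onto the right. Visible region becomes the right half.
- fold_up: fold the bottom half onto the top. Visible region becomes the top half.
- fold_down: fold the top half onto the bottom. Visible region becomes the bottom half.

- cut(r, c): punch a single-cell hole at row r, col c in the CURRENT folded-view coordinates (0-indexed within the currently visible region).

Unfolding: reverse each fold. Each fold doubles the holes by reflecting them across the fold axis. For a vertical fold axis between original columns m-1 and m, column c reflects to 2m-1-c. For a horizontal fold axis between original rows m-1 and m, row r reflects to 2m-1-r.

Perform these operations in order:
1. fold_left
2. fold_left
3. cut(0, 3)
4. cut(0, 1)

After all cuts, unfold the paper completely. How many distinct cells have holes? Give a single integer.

Answer: 8

Derivation:
Op 1 fold_left: fold axis v@8; visible region now rows[0,8) x cols[0,8) = 8x8
Op 2 fold_left: fold axis v@4; visible region now rows[0,8) x cols[0,4) = 8x4
Op 3 cut(0, 3): punch at orig (0,3); cuts so far [(0, 3)]; region rows[0,8) x cols[0,4) = 8x4
Op 4 cut(0, 1): punch at orig (0,1); cuts so far [(0, 1), (0, 3)]; region rows[0,8) x cols[0,4) = 8x4
Unfold 1 (reflect across v@4): 4 holes -> [(0, 1), (0, 3), (0, 4), (0, 6)]
Unfold 2 (reflect across v@8): 8 holes -> [(0, 1), (0, 3), (0, 4), (0, 6), (0, 9), (0, 11), (0, 12), (0, 14)]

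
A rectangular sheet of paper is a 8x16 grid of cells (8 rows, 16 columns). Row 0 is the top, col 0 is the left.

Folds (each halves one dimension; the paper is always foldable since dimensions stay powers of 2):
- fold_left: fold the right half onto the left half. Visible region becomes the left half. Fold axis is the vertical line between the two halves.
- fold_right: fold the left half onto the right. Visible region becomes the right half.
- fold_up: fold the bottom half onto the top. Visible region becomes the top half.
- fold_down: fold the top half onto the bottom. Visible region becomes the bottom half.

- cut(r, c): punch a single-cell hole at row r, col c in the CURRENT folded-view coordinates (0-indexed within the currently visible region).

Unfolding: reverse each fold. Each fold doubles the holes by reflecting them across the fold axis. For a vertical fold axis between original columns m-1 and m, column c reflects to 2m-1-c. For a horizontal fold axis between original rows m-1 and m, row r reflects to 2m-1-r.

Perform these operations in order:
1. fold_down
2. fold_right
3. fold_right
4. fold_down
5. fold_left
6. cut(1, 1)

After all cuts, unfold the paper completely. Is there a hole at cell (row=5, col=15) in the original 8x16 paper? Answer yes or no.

Op 1 fold_down: fold axis h@4; visible region now rows[4,8) x cols[0,16) = 4x16
Op 2 fold_right: fold axis v@8; visible region now rows[4,8) x cols[8,16) = 4x8
Op 3 fold_right: fold axis v@12; visible region now rows[4,8) x cols[12,16) = 4x4
Op 4 fold_down: fold axis h@6; visible region now rows[6,8) x cols[12,16) = 2x4
Op 5 fold_left: fold axis v@14; visible region now rows[6,8) x cols[12,14) = 2x2
Op 6 cut(1, 1): punch at orig (7,13); cuts so far [(7, 13)]; region rows[6,8) x cols[12,14) = 2x2
Unfold 1 (reflect across v@14): 2 holes -> [(7, 13), (7, 14)]
Unfold 2 (reflect across h@6): 4 holes -> [(4, 13), (4, 14), (7, 13), (7, 14)]
Unfold 3 (reflect across v@12): 8 holes -> [(4, 9), (4, 10), (4, 13), (4, 14), (7, 9), (7, 10), (7, 13), (7, 14)]
Unfold 4 (reflect across v@8): 16 holes -> [(4, 1), (4, 2), (4, 5), (4, 6), (4, 9), (4, 10), (4, 13), (4, 14), (7, 1), (7, 2), (7, 5), (7, 6), (7, 9), (7, 10), (7, 13), (7, 14)]
Unfold 5 (reflect across h@4): 32 holes -> [(0, 1), (0, 2), (0, 5), (0, 6), (0, 9), (0, 10), (0, 13), (0, 14), (3, 1), (3, 2), (3, 5), (3, 6), (3, 9), (3, 10), (3, 13), (3, 14), (4, 1), (4, 2), (4, 5), (4, 6), (4, 9), (4, 10), (4, 13), (4, 14), (7, 1), (7, 2), (7, 5), (7, 6), (7, 9), (7, 10), (7, 13), (7, 14)]
Holes: [(0, 1), (0, 2), (0, 5), (0, 6), (0, 9), (0, 10), (0, 13), (0, 14), (3, 1), (3, 2), (3, 5), (3, 6), (3, 9), (3, 10), (3, 13), (3, 14), (4, 1), (4, 2), (4, 5), (4, 6), (4, 9), (4, 10), (4, 13), (4, 14), (7, 1), (7, 2), (7, 5), (7, 6), (7, 9), (7, 10), (7, 13), (7, 14)]

Answer: no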